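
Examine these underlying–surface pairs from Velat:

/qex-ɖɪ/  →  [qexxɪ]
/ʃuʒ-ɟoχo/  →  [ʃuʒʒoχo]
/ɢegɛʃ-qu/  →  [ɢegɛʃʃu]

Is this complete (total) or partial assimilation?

total assimilation

The segment that alternates is /ɖ/, which surfaces as [x] when adjacent to /x/.
The output [x] is identical to the trigger /x/ — every feature (place, manner, voicing) has been copied — so this is total assimilation.
The remaining alternations confirm this: /ɟ/ → [ʒ] after /ʒ/; /q/ → [ʃ] after /ʃ/ — in each case the output is a copy of the preceding consonant.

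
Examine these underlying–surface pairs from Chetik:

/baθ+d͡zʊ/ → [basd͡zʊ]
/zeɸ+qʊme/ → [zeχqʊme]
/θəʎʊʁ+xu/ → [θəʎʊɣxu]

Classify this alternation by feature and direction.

Comparing underlying and surface forms, /θ/ → [s] is the alternation; the neighbouring /d͡z/ is constant.
/θ/ is dental while /d͡z/ is alveolar; the output [s] is alveolar, matching the trigger — so the feature that spreads is place.
Manner and voice are unchanged, so the assimilation is partial, not total.
The same holds elsewhere in the data: /ɸ/ → [χ] before /q/ (bilabial → uvular, matching uvular); /ʁ/ → [ɣ] before /x/ (uvular → velar, matching velar) — only place changes, and always toward the following segment.
The trigger is the following segment, so the direction is regressive (anticipatory).

regressive place assimilation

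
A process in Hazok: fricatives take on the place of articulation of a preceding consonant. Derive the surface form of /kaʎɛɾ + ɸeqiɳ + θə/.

/ɸ/ is a voiceless bilabial fricative. The preceding trigger /ɾ/ is alveolar, so /ɸ/ must become alveolar as well.
The voiceless alveolar fricative is [s], so /ɸ/ → [s].
The same rule applies at the second boundary: /θ/ → [ʂ] next to /ɳ/.

[kaʎɛɾseqiɳʂə]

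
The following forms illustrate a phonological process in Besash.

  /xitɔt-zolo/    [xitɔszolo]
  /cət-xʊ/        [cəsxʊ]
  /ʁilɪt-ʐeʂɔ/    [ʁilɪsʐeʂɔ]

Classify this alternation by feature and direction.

regressive manner assimilation

Comparing underlying and surface forms, /t/ → [s] is the alternation; the neighbouring /z/ is constant.
The change stop → fricative matches the manner of the following /z/, identifying this as manner assimilation.
Place and voice are unchanged, so the assimilation is partial, not total.
Checking the remaining alternations: /t/ → [s] before /x/ (stop → fricative, matching a fricative); /t/ → [s] before /ʐ/ (stop → fricative, matching a fricative) — only manner changes, and always toward the following segment.
Since the segment that changes precedes the conditioning segment, the assimilation is regressive.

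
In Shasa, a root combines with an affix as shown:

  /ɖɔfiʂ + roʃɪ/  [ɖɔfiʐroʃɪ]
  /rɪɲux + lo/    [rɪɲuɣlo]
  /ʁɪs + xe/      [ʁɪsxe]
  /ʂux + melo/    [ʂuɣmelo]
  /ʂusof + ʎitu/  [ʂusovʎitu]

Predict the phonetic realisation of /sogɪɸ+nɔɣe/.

The data show regressive voicing assimilation: /ʂ/ → [ʐ] before /r/; /x/ → [ɣ] before /l/; /x/ → [ɣ] before /m/; /f/ → [v] before /ʎ/. In each pair only voicing changes, matching the following consonant, while place and manner stay constant.
Nothing changes in [ʁɪsxe]: there the adjacent consonants already agree in voicing (/s/ and /x/ are both voiceless), so this form is consistent with the same rule.
/ɸ/ is a voiceless bilabial fricative. The following trigger /n/ is voiced, so /ɸ/ must become voiced as well.
Changing only its voicing to voiced gives [β] — the voiced bilabial fricative.

[sogɪβnɔɣe]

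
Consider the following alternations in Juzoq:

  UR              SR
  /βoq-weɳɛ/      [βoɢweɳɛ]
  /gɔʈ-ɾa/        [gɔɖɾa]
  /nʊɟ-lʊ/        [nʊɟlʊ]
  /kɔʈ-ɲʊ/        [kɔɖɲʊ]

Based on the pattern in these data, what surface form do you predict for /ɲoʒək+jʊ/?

[ɲoʒəgjʊ]

The data show regressive voicing assimilation: /q/ → [ɢ] before /w/; /ʈ/ → [ɖ] before /ɾ/; /ʈ/ → [ɖ] before /ɲ/. In each pair only voicing changes, matching the following consonant, while place and manner stay constant.
Nothing changes in [nʊɟlʊ]: there the adjacent consonants already agree in voicing (/ɟ/ and /l/ are both voiced), so this form is consistent with the same rule.
The rule targets /k/ (voiceless velar stop), which sits before the trigger /j/ (voiced).
Changing only its voicing to voiced gives [g] — the voiced velar stop.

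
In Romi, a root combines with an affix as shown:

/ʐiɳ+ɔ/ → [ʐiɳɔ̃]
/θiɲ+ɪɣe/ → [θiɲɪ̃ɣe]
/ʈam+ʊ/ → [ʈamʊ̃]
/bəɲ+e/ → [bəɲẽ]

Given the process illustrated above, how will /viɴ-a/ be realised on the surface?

[viɴã]

The data show progressive nasality assimilation (vowel nasalisation): /ɔ/ → [ɔ̃] after /ɳ/; /ɪ/ → [ɪ̃] after /ɲ/; /ʊ/ → [ʊ̃] after /m/; /e/ → [ẽ] after /ɲ/ — a vowel is nasalised by an immediately preceding nasal consonant.
The vowel /a/ is adjacent to the preceding nasal /ɴ/, so it acquires [+nasal] and surfaces as [ã].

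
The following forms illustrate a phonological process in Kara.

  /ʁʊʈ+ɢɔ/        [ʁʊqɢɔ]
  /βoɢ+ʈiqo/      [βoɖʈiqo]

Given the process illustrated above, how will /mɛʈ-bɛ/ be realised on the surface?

[mɛpbɛ]

The data show regressive place assimilation: /ʈ/ → [q] before /ɢ/; /ɢ/ → [ɖ] before /ʈ/. In each pair only place changes, matching the following consonant, while manner and voice stay constant.
The rule targets /ʈ/ (voiceless retroflex stop), which sits before the trigger /b/ (bilabial).
A voiceless bilabial stop is [p], so the surface segment is [p].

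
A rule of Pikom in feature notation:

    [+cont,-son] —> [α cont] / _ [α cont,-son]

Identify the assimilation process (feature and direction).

The rule copies [cont] (continuancy) from the environment onto the target fricatives; since [±cont] encodes the stop/fricative manner contrast, the assimilating dimension is manner.
Since the environment is written after the underscore, the trigger follows the target; the direction is regressive.

regressive manner assimilation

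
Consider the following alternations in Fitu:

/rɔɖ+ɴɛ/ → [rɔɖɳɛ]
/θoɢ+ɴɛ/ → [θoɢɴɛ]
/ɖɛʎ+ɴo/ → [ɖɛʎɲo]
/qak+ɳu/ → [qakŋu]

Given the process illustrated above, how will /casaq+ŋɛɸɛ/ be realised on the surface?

The data show progressive place assimilation: /ɴ/ → [ɳ] after /ɖ/; /ɴ/ → [ɲ] after /ʎ/; /ɳ/ → [ŋ] after /k/. In each pair only place changes, matching the preceding consonant, while manner and voice stay constant.
No alternation appears in [θoɢɴɛ]: there the adjacent consonants already agree in place (/ɴ/ and /ɢ/ are both uvular), so this form is consistent with the same rule.
The rule targets /ŋ/ (voiced velar nasal), which sits after the trigger /q/ (uvular).
Changing only its place to uvular gives [ɴ] — the voiced uvular nasal.

[casaqɴɛɸɛ]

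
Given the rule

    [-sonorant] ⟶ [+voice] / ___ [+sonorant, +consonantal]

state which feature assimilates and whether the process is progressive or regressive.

The target ([-sonorant], obstruents) acquires [+voice] next to a sonorant consonant ([+sonorant, +consonantal]) — it takes on the voicing of its neighbour, so the feature that spreads is voicing.
The conditioning segment sits to the right of the focus bar, meaning the trigger follows the segment that changes — regressive assimilation.

regressive voicing assimilation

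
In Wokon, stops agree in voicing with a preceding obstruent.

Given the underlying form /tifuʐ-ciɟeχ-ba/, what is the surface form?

[tifuʐɟiɟeχpa]

The rule targets /c/ (voiceless palatal stop), which sits after the trigger /ʐ/ (voiced).
A voiced palatal stop is [ɟ], so the surface segment is [ɟ].
At the second juncture, /b/ likewise becomes [p] adjacent to /χ/.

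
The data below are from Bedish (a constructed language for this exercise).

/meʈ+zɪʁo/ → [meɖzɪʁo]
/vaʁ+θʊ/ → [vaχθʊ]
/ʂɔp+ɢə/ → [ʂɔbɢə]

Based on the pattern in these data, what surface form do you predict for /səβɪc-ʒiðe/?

The data show regressive voicing assimilation: /ʈ/ → [ɖ] before /z/; /ʁ/ → [χ] before /θ/; /p/ → [b] before /ɢ/. In each pair only voicing changes, matching the following consonant, while place and manner stay constant.
The rule targets /c/ (voiceless palatal stop), which sits before the trigger /ʒ/ (voiced).
Changing only its voicing to voiced gives [ɟ] — the voiced palatal stop.

[səβɪɟʒiðe]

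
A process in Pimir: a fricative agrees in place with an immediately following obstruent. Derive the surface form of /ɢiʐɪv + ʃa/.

/v/ is a voiced labiodental fricative. The following trigger /ʃ/ is postalveolar, so /v/ must become postalveolar as well.
A voiced postalveolar fricative is [ʒ], so the surface segment is [ʒ].

[ɢiʐɪʒʃa]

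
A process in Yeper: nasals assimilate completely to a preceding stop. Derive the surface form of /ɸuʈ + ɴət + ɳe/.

[ɸuʈʈətte]

/ɴ/ is the segment targeted by the rule; it sits immediately after /ʈ/, so it assimilates completely and surfaces as [ʈ].
The same rule applies at the second boundary: /ɳ/ → [t] next to /t/.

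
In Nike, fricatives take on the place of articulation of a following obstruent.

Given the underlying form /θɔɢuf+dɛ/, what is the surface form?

[θɔɢusdɛ]

The rule targets /f/ (voiceless labiodental fricative), which sits before the trigger /d/ (alveolar).
The voiceless alveolar fricative is [s], so /f/ → [s].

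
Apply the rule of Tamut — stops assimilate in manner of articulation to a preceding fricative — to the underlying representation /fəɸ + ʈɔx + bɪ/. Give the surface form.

[fəɸʂɔxβɪ]

The rule targets /ʈ/ (voiceless retroflex stop), which sits after the trigger /ɸ/ (fricative).
Changing only its manner to fricative gives [ʂ] — the voiceless retroflex fricative.
The same rule applies at the second boundary: /b/ → [β] next to /x/.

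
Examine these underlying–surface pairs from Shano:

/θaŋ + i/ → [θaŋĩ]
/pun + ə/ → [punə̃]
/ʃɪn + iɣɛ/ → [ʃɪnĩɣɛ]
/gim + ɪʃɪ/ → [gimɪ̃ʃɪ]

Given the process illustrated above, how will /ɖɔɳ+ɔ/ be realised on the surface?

[ɖɔɳɔ̃]

The data show progressive nasality assimilation (vowel nasalisation): /i/ → [ĩ] after /ŋ/; /ə/ → [ə̃] after /n/; /i/ → [ĩ] after /n/; /ɪ/ → [ɪ̃] after /m/ — a vowel is nasalised by an immediately preceding nasal consonant.
The vowel /ɔ/ is adjacent to the preceding nasal /ɳ/, so it acquires [+nasal] and surfaces as [ɔ̃].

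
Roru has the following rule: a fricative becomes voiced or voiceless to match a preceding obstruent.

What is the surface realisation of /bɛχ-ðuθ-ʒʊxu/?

[bɛχθuθʃʊxu]

/ð/ is a voiced dental fricative. The preceding trigger /χ/ is voiceless, so /ð/ must become voiceless as well.
A voiceless dental fricative is [θ], so the surface segment is [θ].
At the second juncture, /ʒ/ likewise becomes [ʃ] adjacent to /θ/.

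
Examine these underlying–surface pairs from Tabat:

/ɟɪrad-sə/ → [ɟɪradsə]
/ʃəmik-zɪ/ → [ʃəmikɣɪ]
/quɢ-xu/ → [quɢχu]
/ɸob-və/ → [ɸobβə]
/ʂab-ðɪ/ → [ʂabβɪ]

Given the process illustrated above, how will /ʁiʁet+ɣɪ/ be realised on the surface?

[ʁiʁetzɪ]

The data show progressive place assimilation: /z/ → [ɣ] after /k/; /x/ → [χ] after /ɢ/; /v/ → [β] after /b/; /ð/ → [β] after /b/. In each pair only place changes, matching the preceding consonant, while manner and voice stay constant.
No alternation appears in [ɟɪradsə]: there the adjacent consonants already agree in place (/s/ and /d/ are both alveolar), so this form is consistent with the same rule.
/ɣ/ is a voiced velar fricative. The preceding trigger /t/ is alveolar, so /ɣ/ must become alveolar as well.
A voiced alveolar fricative is [z], so the surface segment is [z].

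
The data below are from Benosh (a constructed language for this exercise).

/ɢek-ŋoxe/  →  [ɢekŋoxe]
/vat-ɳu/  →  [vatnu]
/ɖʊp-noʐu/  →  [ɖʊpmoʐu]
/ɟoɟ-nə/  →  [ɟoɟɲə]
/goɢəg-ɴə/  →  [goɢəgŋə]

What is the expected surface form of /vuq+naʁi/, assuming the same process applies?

The data show progressive place assimilation: /ɳ/ → [n] after /t/; /n/ → [m] after /p/; /n/ → [ɲ] after /ɟ/; /ɴ/ → [ŋ] after /g/. In each pair only place changes, matching the preceding consonant, while manner and voice stay constant.
No alternation appears in [ɢekŋoxe]: there the adjacent consonants already agree in place (/ŋ/ and /k/ are both velar), so this form is consistent with the same rule.
The rule targets /n/ (voiced alveolar nasal), which sits after the trigger /q/ (uvular).
Changing only its place to uvular gives [ɴ] — the voiced uvular nasal.

[vuqɴaʁi]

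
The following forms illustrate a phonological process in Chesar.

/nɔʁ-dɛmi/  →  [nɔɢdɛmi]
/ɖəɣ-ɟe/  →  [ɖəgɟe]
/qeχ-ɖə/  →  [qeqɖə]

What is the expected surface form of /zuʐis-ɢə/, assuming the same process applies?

[zuʐitɢə]

The data show regressive manner assimilation: /ʁ/ → [ɢ] before /d/; /ɣ/ → [g] before /ɟ/; /χ/ → [q] before /ɖ/. In each pair only manner changes, matching the following consonant, while place and voice stay constant.
/s/ is a voiceless alveolar fricative. The following trigger /ɢ/ is a stop, so /s/ must become a stop as well.
The voiceless alveolar stop is [t], so /s/ → [t].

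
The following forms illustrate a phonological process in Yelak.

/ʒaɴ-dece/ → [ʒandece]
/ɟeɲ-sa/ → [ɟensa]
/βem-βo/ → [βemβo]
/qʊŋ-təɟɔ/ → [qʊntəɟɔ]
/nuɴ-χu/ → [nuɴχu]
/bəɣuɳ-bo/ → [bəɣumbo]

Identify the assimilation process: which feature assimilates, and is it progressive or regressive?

Comparing underlying and surface forms, /ɴ/ → [n] is the alternation; the neighbouring /d/ is constant.
/ɴ/ is uvular while /d/ is alveolar; the output [n] is alveolar, matching the trigger — so the feature that spreads is place.
Manner and voice are unchanged, so the assimilation is partial, not total.
The same holds elsewhere in the data: /ɲ/ → [n] before /s/ (palatal → alveolar, matching alveolar); /ŋ/ → [n] before /t/ (velar → alveolar, matching alveolar); /ɳ/ → [m] before /b/ (retroflex → bilabial, matching bilabial) — only place changes, and always toward the following segment.
No alternation appears in [βemβo], [nuɴχu]: there the adjacent consonants already agree in place (/m/ and /β/ are both bilabial; /ɴ/ and /χ/ are both uvular), so these forms are consistent with the same rule.
Since the segment that changes precedes the conditioning segment, the assimilation is regressive.

regressive place assimilation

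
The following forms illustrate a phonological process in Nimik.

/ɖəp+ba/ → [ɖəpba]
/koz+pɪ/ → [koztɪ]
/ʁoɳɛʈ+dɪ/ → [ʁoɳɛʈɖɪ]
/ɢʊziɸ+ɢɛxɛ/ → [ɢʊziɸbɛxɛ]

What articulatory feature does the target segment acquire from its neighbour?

place

Comparing underlying and surface forms, /p/ → [t] is the alternation; the neighbouring /z/ is constant.
/p/ is bilabial while /z/ is alveolar; the output [t] is alveolar, matching the trigger — so the feature that spreads is place.
Checking the remaining alternations: /d/ → [ɖ] after /ʈ/ (alveolar → retroflex, matching retroflex); /ɢ/ → [b] after /ɸ/ (uvular → bilabial, matching bilabial) — only place changes, and always toward the preceding segment.
Nothing changes in [ɖəpba]: there the adjacent consonants already agree in place (/b/ and /p/ are both bilabial), so this form is consistent with the same rule.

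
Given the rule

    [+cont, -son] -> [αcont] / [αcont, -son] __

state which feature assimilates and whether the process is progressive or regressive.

progressive manner assimilation

The rule copies [cont] (continuancy) from the environment onto the target fricatives; since [±cont] encodes the stop/fricative manner contrast, the assimilating dimension is manner.
Since the environment is written before the underscore, the trigger precedes the target; the direction is progressive.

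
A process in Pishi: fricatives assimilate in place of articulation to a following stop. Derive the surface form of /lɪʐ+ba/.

The rule targets /ʐ/ (voiced retroflex fricative), which sits before the trigger /b/ (bilabial).
Changing only its place to bilabial gives [β] — the voiced bilabial fricative.

[lɪβba]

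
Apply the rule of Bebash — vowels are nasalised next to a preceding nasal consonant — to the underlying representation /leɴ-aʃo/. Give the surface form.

The vowel /a/ is adjacent to the preceding nasal /ɴ/, so it acquires [+nasal] and surfaces as [ã].

[leɴãʃo]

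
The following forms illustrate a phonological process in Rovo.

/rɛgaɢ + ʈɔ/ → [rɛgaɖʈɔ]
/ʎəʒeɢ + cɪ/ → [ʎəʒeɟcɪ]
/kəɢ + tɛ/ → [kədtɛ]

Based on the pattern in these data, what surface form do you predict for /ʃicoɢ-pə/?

The data show regressive place assimilation: /ɢ/ → [ɖ] before /ʈ/; /ɢ/ → [ɟ] before /c/; /ɢ/ → [d] before /t/. In each pair only place changes, matching the following consonant, while manner and voice stay constant.
/ɢ/ is a voiced uvular stop. The following trigger /p/ is bilabial, so /ɢ/ must become bilabial as well.
A voiced bilabial stop is [b], so the surface segment is [b].

[ʃicobpə]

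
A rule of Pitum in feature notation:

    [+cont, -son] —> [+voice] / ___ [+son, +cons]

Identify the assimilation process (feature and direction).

regressive voicing assimilation

The structural change is [+voice], and the conditioning segment [+son, +cons] (a sonorant consonant) is itself voiced, so the target comes to share the voicing of its neighbour — voicing assimilation.
Since the environment is written after the underscore, the trigger follows the target; the direction is regressive.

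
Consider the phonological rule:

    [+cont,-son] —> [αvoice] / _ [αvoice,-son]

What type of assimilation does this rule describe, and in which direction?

The rule copies [voice] from the environment onto the target, so the assimilating feature is voicing.
The conditioning segment sits to the right of the focus bar, meaning the trigger follows the segment that changes — regressive assimilation.

regressive voicing assimilation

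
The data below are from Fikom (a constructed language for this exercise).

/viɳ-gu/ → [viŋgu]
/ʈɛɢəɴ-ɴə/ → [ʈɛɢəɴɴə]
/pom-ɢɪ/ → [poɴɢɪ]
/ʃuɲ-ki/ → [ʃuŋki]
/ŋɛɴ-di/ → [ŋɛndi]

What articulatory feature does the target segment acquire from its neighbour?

Comparing underlying and surface forms, /ɳ/ → [ŋ] is the alternation; the neighbouring /g/ is constant.
The change retroflex → velar matches the place of the following /g/, identifying this as place assimilation.
Checking the remaining alternations: /m/ → [ɴ] before /ɢ/ (bilabial → uvular, matching uvular); /ɲ/ → [ŋ] before /k/ (palatal → velar, matching velar); /ɴ/ → [n] before /d/ (uvular → alveolar, matching alveolar) — only place changes, and always toward the following segment.
Nothing changes in [ʈɛɢəɴɴə]: there the adjacent consonants already agree in place (/ɴ/ and /ɴ/ are both uvular), so this form is consistent with the same rule.

place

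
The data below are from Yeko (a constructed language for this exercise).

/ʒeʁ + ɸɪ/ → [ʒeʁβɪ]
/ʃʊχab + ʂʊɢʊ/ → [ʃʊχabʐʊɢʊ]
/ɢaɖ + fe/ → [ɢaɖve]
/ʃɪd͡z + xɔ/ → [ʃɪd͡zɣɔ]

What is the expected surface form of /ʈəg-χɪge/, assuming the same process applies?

[ʈəgʁɪge]

The data show progressive voicing assimilation: /ɸ/ → [β] after /ʁ/; /ʂ/ → [ʐ] after /b/; /f/ → [v] after /ɖ/; /x/ → [ɣ] after /d͡z/. In each pair only voicing changes, matching the preceding consonant, while place and manner stay constant.
/χ/ is a voiceless uvular fricative. The preceding trigger /g/ is voiced, so /χ/ must become voiced as well.
A voiced uvular fricative is [ʁ], so the surface segment is [ʁ].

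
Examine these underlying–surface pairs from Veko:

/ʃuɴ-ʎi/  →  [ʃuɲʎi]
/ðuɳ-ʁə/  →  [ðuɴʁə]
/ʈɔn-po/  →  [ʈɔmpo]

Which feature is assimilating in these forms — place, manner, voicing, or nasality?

Comparing underlying and surface forms, /ɴ/ → [ɲ] is the alternation; the neighbouring /ʎ/ is constant.
/ɴ/ is uvular while /ʎ/ is palatal; the output [ɲ] is palatal, matching the trigger — so the feature that spreads is place.
Checking the remaining alternations: /ɳ/ → [ɴ] before /ʁ/ (retroflex → uvular, matching uvular); /n/ → [m] before /p/ (alveolar → bilabial, matching bilabial) — only place changes, and always toward the following segment.

place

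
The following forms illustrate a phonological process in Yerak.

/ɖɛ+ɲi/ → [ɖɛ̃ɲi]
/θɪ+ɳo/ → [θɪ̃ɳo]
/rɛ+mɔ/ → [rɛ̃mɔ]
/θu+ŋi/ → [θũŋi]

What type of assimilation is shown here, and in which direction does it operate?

The vowel /ɛ/ surfaces as nasalised [ɛ̃] next to the following nasal /ɲ/ — it has acquired the [+nasal] feature of its neighbour.
The other forms show the same pattern: /ɪ/ → [ɪ̃] before /ɳ/; /ɛ/ → [ɛ̃] before /m/; /u/ → [ũ] before /ŋ/ — each time a vowel is nasalised next to a following nasal.
Because the conditioning nasal is to the right of the vowel that changes, the process is regressive (anticipatory).

regressive nasality assimilation (vowel nasalisation)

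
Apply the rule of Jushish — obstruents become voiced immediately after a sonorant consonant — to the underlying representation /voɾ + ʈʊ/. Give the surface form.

[voɾɖʊ]

The rule targets /ʈ/ (voiceless retroflex stop), which sits after the trigger /ɾ/ (voiced).
Changing only its voicing to voiced gives [ɖ] — the voiced retroflex stop.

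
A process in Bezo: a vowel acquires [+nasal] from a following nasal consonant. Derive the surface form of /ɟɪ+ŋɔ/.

[ɟɪ̃ŋɔ]

/ɪ/ sits next to the nasal /ŋ/ and is therefore nasalised to [ɪ̃].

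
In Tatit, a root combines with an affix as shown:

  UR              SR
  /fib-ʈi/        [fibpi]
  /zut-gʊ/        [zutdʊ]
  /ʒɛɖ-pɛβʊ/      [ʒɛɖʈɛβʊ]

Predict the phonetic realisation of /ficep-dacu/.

[ficepbacu]

The data show progressive place assimilation: /ʈ/ → [p] after /b/; /g/ → [d] after /t/; /p/ → [ʈ] after /ɖ/. In each pair only place changes, matching the preceding consonant, while manner and voice stay constant.
The rule targets /d/ (voiced alveolar stop), which sits after the trigger /p/ (bilabial).
Changing only its place to bilabial gives [b] — the voiced bilabial stop.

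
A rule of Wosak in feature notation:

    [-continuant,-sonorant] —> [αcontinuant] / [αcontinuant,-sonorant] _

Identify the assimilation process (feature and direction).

The rule copies [continuant] (continuancy) from the environment onto the target stops; since [±continuant] encodes the stop/fricative manner contrast, the assimilating dimension is manner.
Since the environment is written before the underscore, the trigger precedes the target; the direction is progressive.

progressive manner assimilation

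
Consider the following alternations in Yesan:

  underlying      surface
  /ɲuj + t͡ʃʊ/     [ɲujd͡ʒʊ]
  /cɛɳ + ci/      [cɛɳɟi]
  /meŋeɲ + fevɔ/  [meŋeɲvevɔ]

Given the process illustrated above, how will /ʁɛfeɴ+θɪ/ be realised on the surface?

[ʁɛfeɴðɪ]

The data show progressive voicing assimilation: /t͡ʃ/ → [d͡ʒ] after /j/; /c/ → [ɟ] after /ɳ/; /f/ → [v] after /ɲ/. In each pair only voicing changes, matching the preceding consonant, while place and manner stay constant.
/θ/ is a voiceless dental fricative. The preceding trigger /ɴ/ is voiced, so /θ/ must become voiced as well.
A voiced dental fricative is [ð], so the surface segment is [ð].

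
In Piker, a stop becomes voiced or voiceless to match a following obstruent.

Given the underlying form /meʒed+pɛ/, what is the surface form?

[meʒetpɛ]

/d/ is a voiced alveolar stop. The following trigger /p/ is voiceless, so /d/ must become voiceless as well.
Changing only its voicing to voiceless gives [t] — the voiceless alveolar stop.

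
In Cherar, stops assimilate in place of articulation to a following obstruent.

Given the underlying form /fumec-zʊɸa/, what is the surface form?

/c/ is a voiceless palatal stop. The following trigger /z/ is alveolar, so /c/ must become alveolar as well.
A voiceless alveolar stop is [t], so the surface segment is [t].

[fumetzʊɸa]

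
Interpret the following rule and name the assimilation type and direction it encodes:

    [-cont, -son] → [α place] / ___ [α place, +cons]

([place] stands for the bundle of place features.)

regressive place assimilation

The shared variable α links the value of the place features (abbreviated [place]) on the target to the same value on the neighbouring segment, so place is the feature that assimilates.
The conditioning segment sits to the right of the focus bar, meaning the trigger follows the segment that changes — regressive assimilation.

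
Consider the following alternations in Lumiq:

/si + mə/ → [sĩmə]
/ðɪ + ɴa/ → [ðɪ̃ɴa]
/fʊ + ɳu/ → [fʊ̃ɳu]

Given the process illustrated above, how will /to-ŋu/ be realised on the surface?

The data show regressive nasality assimilation (vowel nasalisation): /i/ → [ĩ] before /m/; /ɪ/ → [ɪ̃] before /ɴ/; /ʊ/ → [ʊ̃] before /ɳ/ — a vowel is nasalised by an immediately following nasal consonant.
/o/ sits next to the nasal /ŋ/ and is therefore nasalised to [õ].

[tõŋu]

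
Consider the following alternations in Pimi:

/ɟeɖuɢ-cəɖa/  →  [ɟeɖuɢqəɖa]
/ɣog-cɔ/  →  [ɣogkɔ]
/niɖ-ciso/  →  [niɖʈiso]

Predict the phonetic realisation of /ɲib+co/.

[ɲibpo]

The data show progressive place assimilation: /c/ → [q] after /ɢ/; /c/ → [k] after /g/; /c/ → [ʈ] after /ɖ/. In each pair only place changes, matching the preceding consonant, while manner and voice stay constant.
/c/ is a voiceless palatal stop. The preceding trigger /b/ is bilabial, so /c/ must become bilabial as well.
The voiceless bilabial stop is [p], so /c/ → [p].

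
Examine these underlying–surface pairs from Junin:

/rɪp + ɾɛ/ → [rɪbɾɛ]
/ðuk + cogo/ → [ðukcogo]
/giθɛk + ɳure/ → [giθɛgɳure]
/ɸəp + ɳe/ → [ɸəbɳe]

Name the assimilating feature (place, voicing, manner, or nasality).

voicing

Comparing underlying and surface forms, /p/ → [b] is the alternation; the neighbouring /ɾ/ is constant.
/p/ is voiceless while /ɾ/ is voiced; the output [b] is voiced, matching the trigger — so the feature that spreads is voicing.
The same holds elsewhere in the data: /k/ → [g] before /ɳ/ (voiceless → voiced, matching voiced); /p/ → [b] before /ɳ/ (voiceless → voiced, matching voiced) — only voicing changes, and always toward the following segment.
No alternation appears in [ðukcogo]: there the adjacent consonants already agree in voicing (/k/ and /c/ are both voiceless), so this form is consistent with the same rule.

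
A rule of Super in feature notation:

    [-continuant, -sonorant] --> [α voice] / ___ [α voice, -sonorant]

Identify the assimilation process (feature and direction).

The shared variable α links the value of [voice] on the target to the same value on the neighbouring segment, so voicing is the feature that assimilates.
The conditioning segment sits to the right of the focus bar, meaning the trigger follows the segment that changes — regressive assimilation.

regressive voicing assimilation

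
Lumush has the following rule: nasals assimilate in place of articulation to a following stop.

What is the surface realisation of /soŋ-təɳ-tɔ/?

The rule targets /ŋ/ (voiced velar nasal), which sits before the trigger /t/ (alveolar).
Changing only its place to alveolar gives [n] — the voiced alveolar nasal.
The same rule applies at the second boundary: /ɳ/ → [n] next to /t/.

[sontəntɔ]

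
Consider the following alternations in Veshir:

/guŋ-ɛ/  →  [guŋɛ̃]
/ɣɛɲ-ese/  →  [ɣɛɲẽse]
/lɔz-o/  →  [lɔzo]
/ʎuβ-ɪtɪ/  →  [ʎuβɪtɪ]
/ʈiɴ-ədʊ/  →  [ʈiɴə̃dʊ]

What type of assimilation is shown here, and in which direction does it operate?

The vowel /ɛ/ surfaces as nasalised [ɛ̃] next to the preceding nasal /ŋ/ — it has acquired the [+nasal] feature of its neighbour.
The other forms show the same pattern: /e/ → [ẽ] after /ɲ/; /ə/ → [ə̃] after /ɴ/ — each time a vowel is nasalised next to a preceding nasal.
No change occurs in [lɔzo], [ʎuβɪtɪ] because the vowel at the boundary is adjacent to an oral consonant, not a nasal (/o/ next to /z/; /ɪ/ next to /β/).
Because the conditioning nasal is to the left of the vowel that changes, the process is progressive (perseverative).

progressive nasality assimilation (vowel nasalisation)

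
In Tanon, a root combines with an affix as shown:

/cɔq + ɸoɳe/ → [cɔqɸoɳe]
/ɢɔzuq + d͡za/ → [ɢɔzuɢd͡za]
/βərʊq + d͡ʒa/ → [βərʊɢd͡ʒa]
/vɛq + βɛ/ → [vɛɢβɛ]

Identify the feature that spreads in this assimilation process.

Comparing underlying and surface forms, /q/ → [ɢ] is the alternation; the neighbouring /d͡z/ is constant.
The change voiceless → voiced matches the voicing of the following /d͡z/, identifying this as voicing assimilation.
The same holds elsewhere in the data: /q/ → [ɢ] before /d͡ʒ/ (voiceless → voiced, matching voiced); /q/ → [ɢ] before /β/ (voiceless → voiced, matching voiced) — only voicing changes, and always toward the following segment.
Nothing changes in [cɔqɸoɳe]: there the adjacent consonants already agree in voicing (/q/ and /ɸ/ are both voiceless), so this form is consistent with the same rule.

voicing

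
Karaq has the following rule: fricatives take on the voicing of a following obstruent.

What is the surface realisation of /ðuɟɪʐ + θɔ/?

/ʐ/ is a voiced retroflex fricative. The following trigger /θ/ is voiceless, so /ʐ/ must become voiceless as well.
A voiceless retroflex fricative is [ʂ], so the surface segment is [ʂ].

[ðuɟɪʂθɔ]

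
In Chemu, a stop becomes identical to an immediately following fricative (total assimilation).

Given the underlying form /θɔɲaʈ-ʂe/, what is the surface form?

/ʈ/ is the segment targeted by the rule; it sits immediately before /ʂ/, so it assimilates completely and surfaces as [ʂ].

[θɔɲaʂʂe]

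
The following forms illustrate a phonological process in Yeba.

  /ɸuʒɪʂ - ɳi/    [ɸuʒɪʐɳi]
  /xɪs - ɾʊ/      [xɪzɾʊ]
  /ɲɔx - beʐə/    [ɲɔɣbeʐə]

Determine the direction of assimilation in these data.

regressive

Comparing underlying and surface forms, /ʂ/ → [ʐ] is the alternation; the neighbouring /ɳ/ is constant.
/ʂ/ is voiceless while /ɳ/ is voiced; the output [ʐ] is voiced, matching the trigger — so the feature that spreads is voicing.
The other alternating forms pattern the same way: /s/ → [z] before /ɾ/ (voiceless → voiced, matching voiced); /x/ → [ɣ] before /b/ (voiceless → voiced, matching voiced) — only voicing changes, and always toward the following segment.
Since the segment that changes precedes the conditioning segment, the assimilation is regressive.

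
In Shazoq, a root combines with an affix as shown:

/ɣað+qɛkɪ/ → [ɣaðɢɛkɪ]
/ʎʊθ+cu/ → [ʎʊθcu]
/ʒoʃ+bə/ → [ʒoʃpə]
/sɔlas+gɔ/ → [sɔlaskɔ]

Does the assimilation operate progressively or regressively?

progressive

Underlying /q/ is realised as [ɢ] next to /ð/; /ð/ itself does not change.
/q/ is voiceless while /ð/ is voiced; the output [ɢ] is voiced, matching the trigger — so the feature that spreads is voicing.
Checking the remaining alternations: /b/ → [p] after /ʃ/ (voiced → voiceless, matching voiceless); /g/ → [k] after /s/ (voiced → voiceless, matching voiceless) — only voicing changes, and always toward the preceding segment.
No alternation appears in [ʎʊθcu]: there the adjacent consonants already agree in voicing (/c/ and /θ/ are both voiceless), so this form is consistent with the same rule.
The trigger is the preceding segment, so the direction is progressive (perseverative).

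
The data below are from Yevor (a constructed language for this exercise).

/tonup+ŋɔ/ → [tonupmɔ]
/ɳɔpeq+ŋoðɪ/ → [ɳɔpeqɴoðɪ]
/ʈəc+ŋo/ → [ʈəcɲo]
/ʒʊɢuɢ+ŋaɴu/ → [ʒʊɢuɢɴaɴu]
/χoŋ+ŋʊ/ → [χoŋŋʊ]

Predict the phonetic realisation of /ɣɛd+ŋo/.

[ɣɛdno]

The data show progressive place assimilation: /ŋ/ → [m] after /p/; /ŋ/ → [ɴ] after /q/; /ŋ/ → [ɲ] after /c/; /ŋ/ → [ɴ] after /ɢ/. In each pair only place changes, matching the preceding consonant, while manner and voice stay constant.
No alternation appears in [χoŋŋʊ]: there the adjacent consonants already agree in place (/ŋ/ and /ŋ/ are both velar), so this form is consistent with the same rule.
The rule targets /ŋ/ (voiced velar nasal), which sits after the trigger /d/ (alveolar).
The voiced alveolar nasal is [n], so /ŋ/ → [n].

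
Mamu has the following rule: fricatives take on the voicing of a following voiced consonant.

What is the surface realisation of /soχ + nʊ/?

The rule targets /χ/ (voiceless uvular fricative), which sits before the trigger /n/ (voiced).
A voiced uvular fricative is [ʁ], so the surface segment is [ʁ].

[soʁnʊ]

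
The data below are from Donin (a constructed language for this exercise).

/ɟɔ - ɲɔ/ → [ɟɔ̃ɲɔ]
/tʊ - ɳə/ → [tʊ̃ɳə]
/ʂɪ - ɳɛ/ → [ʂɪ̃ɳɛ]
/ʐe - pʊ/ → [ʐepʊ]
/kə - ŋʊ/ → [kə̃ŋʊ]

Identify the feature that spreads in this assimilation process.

The vowel /ɔ/ surfaces as nasalised [ɔ̃] next to the following nasal /ɲ/ — it has acquired the [+nasal] feature of its neighbour.
The other forms show the same pattern: /ʊ/ → [ʊ̃] before /ɳ/; /ɪ/ → [ɪ̃] before /ɳ/; /ə/ → [ə̃] before /ŋ/ — each time a vowel is nasalised next to a following nasal.
No change occurs in [ʐepʊ] because the vowel at the boundary is adjacent to an oral consonant, not a nasal (/e/ next to /p/).

nasality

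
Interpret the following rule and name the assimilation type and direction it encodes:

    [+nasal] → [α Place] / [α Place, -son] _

progressive place assimilation

The shared variable α links the value of the place features (abbreviated [Place]) on the target to the same value on the neighbouring segment, so place is the feature that assimilates.
The conditioning segment sits to the left of the focus bar, meaning the trigger precedes the segment that changes — progressive assimilation.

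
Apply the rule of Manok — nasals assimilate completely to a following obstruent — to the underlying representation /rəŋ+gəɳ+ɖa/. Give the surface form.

[rəggəɖɖa]

/ŋ/ is the segment targeted by the rule; it sits immediately before /g/, so it assimilates completely and surfaces as [g].
The same rule applies at the second boundary: /ɳ/ → [ɖ] next to /ɖ/.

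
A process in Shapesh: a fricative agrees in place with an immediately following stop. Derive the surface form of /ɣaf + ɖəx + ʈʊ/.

The rule targets /f/ (voiceless labiodental fricative), which sits before the trigger /ɖ/ (retroflex).
The voiceless retroflex fricative is [ʂ], so /f/ → [ʂ].
At the second juncture, /x/ likewise becomes [ʂ] adjacent to /ʈ/.

[ɣaʂɖəʂʈʊ]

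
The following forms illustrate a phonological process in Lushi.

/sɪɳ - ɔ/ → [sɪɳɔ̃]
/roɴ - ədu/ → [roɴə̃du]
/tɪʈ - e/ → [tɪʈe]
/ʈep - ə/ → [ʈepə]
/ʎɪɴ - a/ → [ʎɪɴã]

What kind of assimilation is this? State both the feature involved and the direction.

The vowel /ɔ/ surfaces as nasalised [ɔ̃] next to the preceding nasal /ɳ/ — it has acquired the [+nasal] feature of its neighbour.
Likewise in the remaining data: /ə/ → [ə̃] after /ɴ/; /a/ → [ã] after /ɴ/ — each time a vowel is nasalised next to a preceding nasal.
No change occurs in [tɪʈe], [ʈepə] because the vowel at the boundary is adjacent to an oral consonant, not a nasal (/e/ next to /ʈ/; /ə/ next to /p/).
Because the conditioning nasal is to the left of the vowel that changes, the process is progressive (perseverative).

progressive nasality assimilation (vowel nasalisation)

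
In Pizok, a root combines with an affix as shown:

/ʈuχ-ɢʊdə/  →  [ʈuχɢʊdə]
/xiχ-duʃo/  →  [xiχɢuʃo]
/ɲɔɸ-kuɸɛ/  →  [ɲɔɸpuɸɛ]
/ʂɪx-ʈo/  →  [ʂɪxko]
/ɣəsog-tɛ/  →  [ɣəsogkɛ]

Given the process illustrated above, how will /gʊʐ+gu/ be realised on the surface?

[gʊʐɖu]

The data show progressive place assimilation: /d/ → [ɢ] after /χ/; /k/ → [p] after /ɸ/; /ʈ/ → [k] after /x/; /t/ → [k] after /g/. In each pair only place changes, matching the preceding consonant, while manner and voice stay constant.
Nothing changes in [ʈuχɢʊdə]: there the adjacent consonants already agree in place (/ɢ/ and /χ/ are both uvular), so this form is consistent with the same rule.
/g/ is a voiced velar stop. The preceding trigger /ʐ/ is retroflex, so /g/ must become retroflex as well.
The voiced retroflex stop is [ɖ], so /g/ → [ɖ].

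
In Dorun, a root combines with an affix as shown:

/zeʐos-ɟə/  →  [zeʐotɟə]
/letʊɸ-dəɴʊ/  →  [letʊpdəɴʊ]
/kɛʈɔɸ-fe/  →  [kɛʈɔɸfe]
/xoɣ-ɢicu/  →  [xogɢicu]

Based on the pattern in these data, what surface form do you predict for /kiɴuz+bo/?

The data show regressive manner assimilation: /s/ → [t] before /ɟ/; /ɸ/ → [p] before /d/; /ɣ/ → [g] before /ɢ/. In each pair only manner changes, matching the following consonant, while place and voice stay constant.
Nothing changes in [kɛʈɔɸfe]: there the adjacent consonants already agree in manner (/ɸ/ and /f/ are both fricatives), so this form is consistent with the same rule.
The rule targets /z/ (voiced alveolar fricative), which sits before the trigger /b/ (stop).
Changing only its manner to stop gives [d] — the voiced alveolar stop.

[kiɴudbo]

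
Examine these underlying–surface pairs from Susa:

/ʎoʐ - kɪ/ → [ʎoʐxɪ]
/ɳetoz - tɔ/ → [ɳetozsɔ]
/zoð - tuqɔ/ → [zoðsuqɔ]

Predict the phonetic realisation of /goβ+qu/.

[goβχu]

The data show progressive manner assimilation: /k/ → [x] after /ʐ/; /t/ → [s] after /z/; /t/ → [s] after /ð/. In each pair only manner changes, matching the preceding consonant, while place and voice stay constant.
The rule targets /q/ (voiceless uvular stop), which sits after the trigger /β/ (fricative).
The voiceless uvular fricative is [χ], so /q/ → [χ].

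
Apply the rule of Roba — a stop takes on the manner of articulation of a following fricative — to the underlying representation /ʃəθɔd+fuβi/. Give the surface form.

/d/ is a voiced alveolar stop. The following trigger /f/ is a fricative, so /d/ must become a fricative as well.
The voiced alveolar fricative is [z], so /d/ → [z].

[ʃəθɔzfuβi]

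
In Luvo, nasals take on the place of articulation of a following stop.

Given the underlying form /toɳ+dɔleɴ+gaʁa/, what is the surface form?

The rule targets /ɳ/ (voiced retroflex nasal), which sits before the trigger /d/ (alveolar).
The voiced alveolar nasal is [n], so /ɳ/ → [n].
At the second juncture, /ɴ/ likewise becomes [ŋ] adjacent to /g/.

[tondɔleŋgaʁa]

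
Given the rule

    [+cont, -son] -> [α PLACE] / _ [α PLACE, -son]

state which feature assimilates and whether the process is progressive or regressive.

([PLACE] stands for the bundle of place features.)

The rule copies the place features (abbreviated [PLACE]) from the environment onto the target, so the assimilating feature is place.
Since the environment is written after the underscore, the trigger follows the target; the direction is regressive.

regressive place assimilation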